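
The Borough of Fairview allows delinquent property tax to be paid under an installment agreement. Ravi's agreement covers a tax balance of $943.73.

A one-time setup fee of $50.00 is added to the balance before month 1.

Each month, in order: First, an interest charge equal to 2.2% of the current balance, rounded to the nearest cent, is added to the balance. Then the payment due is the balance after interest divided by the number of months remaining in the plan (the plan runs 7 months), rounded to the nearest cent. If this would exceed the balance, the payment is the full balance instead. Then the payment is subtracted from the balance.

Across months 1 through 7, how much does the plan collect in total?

Month 1: $993.73 +$21.86 interest = $1,015.59; pay $145.08 → $870.51
Month 2: $870.51 +$19.15 interest = $889.66; pay $148.28 → $741.38
Month 3: $741.38 +$16.31 interest = $757.69; pay $151.54 → $606.15
Month 4: $606.15 +$13.34 interest = $619.49; pay $154.87 → $464.62
Month 5: $464.62 +$10.22 interest = $474.84; pay $158.28 → $316.56
Month 6: $316.56 +$6.96 interest = $323.52; pay $161.76 → $161.76
Month 7: $161.76 +$3.56 interest = $165.32; pay $165.32 → $0.00
Total paid: $1,085.13

$1,085.13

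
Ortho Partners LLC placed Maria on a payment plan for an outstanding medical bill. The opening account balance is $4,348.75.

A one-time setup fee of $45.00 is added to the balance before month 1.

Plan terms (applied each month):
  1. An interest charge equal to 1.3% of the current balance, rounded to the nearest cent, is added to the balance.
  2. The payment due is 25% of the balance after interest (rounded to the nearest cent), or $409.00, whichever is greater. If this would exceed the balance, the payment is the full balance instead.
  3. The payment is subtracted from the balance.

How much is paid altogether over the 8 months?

$4,597.73

Month 1: opening $4,393.75; interest $57.12 → $4,450.87; payment $1,112.72; balance $3,338.15
Month 2: opening $3,338.15; interest $43.40 → $3,381.55; payment $845.39; balance $2,536.16
Month 3: opening $2,536.16; interest $32.97 → $2,569.13; payment $642.28; balance $1,926.85
Month 4: opening $1,926.85; interest $25.05 → $1,951.90; payment $487.98; balance $1,463.92
Month 5: opening $1,463.92; interest $19.03 → $1,482.95; payment $409.00; balance $1,073.95
Month 6: opening $1,073.95; interest $13.96 → $1,087.91; payment $409.00; balance $678.91
Month 7: opening $678.91; interest $8.83 → $687.74; payment $409.00; balance $278.74
Month 8: opening $278.74; interest $3.62 → $282.36; payment $282.36; balance $0.00
Total paid: $4,597.73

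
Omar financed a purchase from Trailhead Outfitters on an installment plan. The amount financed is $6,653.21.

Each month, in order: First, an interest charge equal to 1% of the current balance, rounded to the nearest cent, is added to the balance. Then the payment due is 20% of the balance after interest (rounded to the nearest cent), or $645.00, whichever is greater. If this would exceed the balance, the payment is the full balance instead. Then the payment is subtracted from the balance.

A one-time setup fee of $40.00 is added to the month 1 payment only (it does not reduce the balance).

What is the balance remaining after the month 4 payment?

# | Opening | Interest | Payment | Fee | End bal
1 | $6,653.21 | $66.53 | $1,343.95 | $40.00 | $5,375.79
2 | $5,375.79 | $53.76 | $1,085.91 | — | $4,343.64
3 | $4,343.64 | $43.44 | $877.42 | — | $3,509.66
4 | $3,509.66 | $35.10 | $708.95 | — | $2,835.81

$2,835.81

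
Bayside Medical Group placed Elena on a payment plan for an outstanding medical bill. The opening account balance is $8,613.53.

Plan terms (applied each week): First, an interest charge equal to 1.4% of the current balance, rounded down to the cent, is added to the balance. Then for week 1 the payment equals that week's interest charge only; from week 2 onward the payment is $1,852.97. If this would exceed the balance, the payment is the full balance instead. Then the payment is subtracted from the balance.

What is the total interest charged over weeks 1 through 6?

$477.54

Week 1: $8,613.53 +$120.58 interest = $8,734.11; pay $120.58 → $8,613.53
Week 2: $8,613.53 +$120.58 interest = $8,734.11; pay $1,852.97 → $6,881.14
Week 3: $6,881.14 +$96.33 interest = $6,977.47; pay $1,852.97 → $5,124.50
Week 4: $5,124.50 +$71.74 interest = $5,196.24; pay $1,852.97 → $3,343.27
Week 5: $3,343.27 +$46.80 interest = $3,390.07; pay $1,852.97 → $1,537.10
Week 6: $1,537.10 +$21.51 interest = $1,558.61; pay $1,558.61 → $0.00
Total interest: $120.58 + $120.58 + $96.33 + $71.74 + $46.80 + $21.51 = $477.54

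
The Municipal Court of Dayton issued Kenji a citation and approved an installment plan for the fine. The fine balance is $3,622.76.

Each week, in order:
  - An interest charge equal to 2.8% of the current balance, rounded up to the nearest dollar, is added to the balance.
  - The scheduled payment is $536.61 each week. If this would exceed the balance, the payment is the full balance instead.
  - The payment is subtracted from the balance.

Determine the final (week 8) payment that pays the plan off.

$321.49

Week 1: $3,622.76 +$102.00 interest = $3,724.76; pay $536.61 → $3,188.15
Week 2: $3,188.15 +$90.00 interest = $3,278.15; pay $536.61 → $2,741.54
Week 3: $2,741.54 +$77.00 interest = $2,818.54; pay $536.61 → $2,281.93
Week 4: $2,281.93 +$64.00 interest = $2,345.93; pay $536.61 → $1,809.32
Week 5: $1,809.32 +$51.00 interest = $1,860.32; pay $536.61 → $1,323.71
Week 6: $1,323.71 +$38.00 interest = $1,361.71; pay $536.61 → $825.10
Week 7: $825.10 +$24.00 interest = $849.10; pay $536.61 → $312.49
Week 8: $312.49 +$9.00 interest = $321.49; pay $321.49 → $0.00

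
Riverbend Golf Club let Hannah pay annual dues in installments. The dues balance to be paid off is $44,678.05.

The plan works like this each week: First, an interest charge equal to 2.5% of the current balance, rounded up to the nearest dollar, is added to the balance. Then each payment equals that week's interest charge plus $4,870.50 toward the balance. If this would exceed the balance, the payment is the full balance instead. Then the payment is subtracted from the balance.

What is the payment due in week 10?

Week 1: $44,678.05 +$1,117.00 interest = $45,795.05; pay $5,987.50 → $39,807.55
Week 2: $39,807.55 +$996.00 interest = $40,803.55; pay $5,866.50 → $34,937.05
Week 3: $34,937.05 +$874.00 interest = $35,811.05; pay $5,744.50 → $30,066.55
Week 4: $30,066.55 +$752.00 interest = $30,818.55; pay $5,622.50 → $25,196.05
Week 5: $25,196.05 +$630.00 interest = $25,826.05; pay $5,500.50 → $20,325.55
Week 6: $20,325.55 +$509.00 interest = $20,834.55; pay $5,379.50 → $15,455.05
Week 7: $15,455.05 +$387.00 interest = $15,842.05; pay $5,257.50 → $10,584.55
Week 8: $10,584.55 +$265.00 interest = $10,849.55; pay $5,135.50 → $5,714.05
Week 9: $5,714.05 +$143.00 interest = $5,857.05; pay $5,013.50 → $843.55
Week 10: $843.55 +$22.00 interest = $865.55; pay $865.55 → $0.00

$865.55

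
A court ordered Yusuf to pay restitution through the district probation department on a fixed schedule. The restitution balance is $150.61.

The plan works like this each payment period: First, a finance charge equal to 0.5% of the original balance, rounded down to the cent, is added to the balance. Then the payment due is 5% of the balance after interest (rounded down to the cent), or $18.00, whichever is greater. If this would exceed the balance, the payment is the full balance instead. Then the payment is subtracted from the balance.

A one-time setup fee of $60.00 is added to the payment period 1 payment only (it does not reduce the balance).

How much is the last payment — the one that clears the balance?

$13.36

Payment period 1: opening $150.61; interest $0.75 → $151.36; payment $18.00 (+ $60.00 fee); balance $133.36
Payment period 2: opening $133.36; interest $0.75 → $134.11; payment $18.00; balance $116.11
Payment period 3: opening $116.11; interest $0.75 → $116.86; payment $18.00; balance $98.86
Payment period 4: opening $98.86; interest $0.75 → $99.61; payment $18.00; balance $81.61
Payment period 5: opening $81.61; interest $0.75 → $82.36; payment $18.00; balance $64.36
Payment period 6: opening $64.36; interest $0.75 → $65.11; payment $18.00; balance $47.11
Payment period 7: opening $47.11; interest $0.75 → $47.86; payment $18.00; balance $29.86
Payment period 8: opening $29.86; interest $0.75 → $30.61; payment $18.00; balance $12.61
Payment period 9: opening $12.61; interest $0.75 → $13.36; payment $13.36; balance $0.00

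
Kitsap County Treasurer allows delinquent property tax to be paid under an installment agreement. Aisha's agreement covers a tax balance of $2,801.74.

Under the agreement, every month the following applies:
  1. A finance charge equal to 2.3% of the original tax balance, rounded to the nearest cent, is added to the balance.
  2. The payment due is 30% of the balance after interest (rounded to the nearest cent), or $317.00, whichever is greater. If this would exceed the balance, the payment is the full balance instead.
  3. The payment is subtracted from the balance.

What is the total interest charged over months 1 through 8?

$515.52

Month 1: opening $2,801.74; interest $64.44 → $2,866.18; payment $859.85; balance $2,006.33
Month 2: opening $2,006.33; interest $64.44 → $2,070.77; payment $621.23; balance $1,449.54
Month 3: opening $1,449.54; interest $64.44 → $1,513.98; payment $454.19; balance $1,059.79
Month 4: opening $1,059.79; interest $64.44 → $1,124.23; payment $337.27; balance $786.96
Month 5: opening $786.96; interest $64.44 → $851.40; payment $317.00; balance $534.40
Month 6: opening $534.40; interest $64.44 → $598.84; payment $317.00; balance $281.84
Month 7: opening $281.84; interest $64.44 → $346.28; payment $317.00; balance $29.28
Month 8: opening $29.28; interest $64.44 → $93.72; payment $93.72; balance $0.00
Total interest: $64.44 + $64.44 + $64.44 + $64.44 + $64.44 + $64.44 + $64.44 + $64.44 = $515.52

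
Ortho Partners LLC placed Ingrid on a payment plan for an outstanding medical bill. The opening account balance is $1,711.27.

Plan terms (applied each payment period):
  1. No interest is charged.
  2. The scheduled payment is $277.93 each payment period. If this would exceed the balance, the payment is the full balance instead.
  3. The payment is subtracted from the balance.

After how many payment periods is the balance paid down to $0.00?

7

Payment period 1: $1,711.27 − $277.93 → $1,433.34
Payment period 2: $1,433.34 − $277.93 → $1,155.41
Payment period 3: $1,155.41 − $277.93 → $877.48
Payment period 4: $877.48 − $277.93 → $599.55
Payment period 5: $599.55 − $277.93 → $321.62
Payment period 6: $321.62 − $277.93 → $43.69
Payment period 7: $43.69 − $43.69 → $0.00
Balance reaches $0.00 in payment period 7.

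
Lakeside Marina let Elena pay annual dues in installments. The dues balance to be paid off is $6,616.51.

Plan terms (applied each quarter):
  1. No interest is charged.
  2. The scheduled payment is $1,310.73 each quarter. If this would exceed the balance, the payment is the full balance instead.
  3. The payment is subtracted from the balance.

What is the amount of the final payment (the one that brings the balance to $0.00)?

Quarter 1: $6,616.51 − $1,310.73 → $5,305.78
Quarter 2: $5,305.78 − $1,310.73 → $3,995.05
Quarter 3: $3,995.05 − $1,310.73 → $2,684.32
Quarter 4: $2,684.32 − $1,310.73 → $1,373.59
Quarter 5: $1,373.59 − $1,310.73 → $62.86
Quarter 6: $62.86 − $62.86 → $0.00

$62.86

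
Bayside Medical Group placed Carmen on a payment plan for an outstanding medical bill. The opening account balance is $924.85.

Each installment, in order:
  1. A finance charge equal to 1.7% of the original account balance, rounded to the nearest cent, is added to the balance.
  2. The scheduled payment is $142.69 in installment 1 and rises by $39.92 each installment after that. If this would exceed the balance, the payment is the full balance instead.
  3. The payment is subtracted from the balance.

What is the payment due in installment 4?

$262.45

Installment 1: opening $924.85; interest $15.72 → $940.57; payment $142.69; balance $797.88
Installment 2: opening $797.88; interest $15.72 → $813.60; payment $182.61; balance $630.99
Installment 3: opening $630.99; interest $15.72 → $646.71; payment $222.53; balance $424.18
Installment 4: opening $424.18; interest $15.72 → $439.90; payment $262.45; balance $177.45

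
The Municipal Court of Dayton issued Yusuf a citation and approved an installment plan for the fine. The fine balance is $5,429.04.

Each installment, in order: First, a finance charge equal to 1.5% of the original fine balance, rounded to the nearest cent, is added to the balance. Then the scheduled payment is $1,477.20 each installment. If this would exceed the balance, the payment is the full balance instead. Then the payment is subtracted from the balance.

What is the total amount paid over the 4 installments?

Installment 1: opening $5,429.04; interest $81.44 → $5,510.48; payment $1,477.20; balance $4,033.28
Installment 2: opening $4,033.28; interest $81.44 → $4,114.72; payment $1,477.20; balance $2,637.52
Installment 3: opening $2,637.52; interest $81.44 → $2,718.96; payment $1,477.20; balance $1,241.76
Installment 4: opening $1,241.76; interest $81.44 → $1,323.20; payment $1,323.20; balance $0.00
Total paid: $5,754.80

$5,754.80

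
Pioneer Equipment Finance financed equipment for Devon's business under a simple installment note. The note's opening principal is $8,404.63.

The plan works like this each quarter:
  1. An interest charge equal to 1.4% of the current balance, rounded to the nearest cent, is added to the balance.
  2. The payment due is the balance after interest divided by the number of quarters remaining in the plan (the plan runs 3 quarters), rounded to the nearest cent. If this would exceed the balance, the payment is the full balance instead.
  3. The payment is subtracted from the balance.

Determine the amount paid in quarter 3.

$2,920.86

Quarter 1: $8,404.63 +$117.66 interest = $8,522.29; pay $2,840.76 → $5,681.53
Quarter 2: $5,681.53 +$79.54 interest = $5,761.07; pay $2,880.54 → $2,880.53
Quarter 3: $2,880.53 +$40.33 interest = $2,920.86; pay $2,920.86 → $0.00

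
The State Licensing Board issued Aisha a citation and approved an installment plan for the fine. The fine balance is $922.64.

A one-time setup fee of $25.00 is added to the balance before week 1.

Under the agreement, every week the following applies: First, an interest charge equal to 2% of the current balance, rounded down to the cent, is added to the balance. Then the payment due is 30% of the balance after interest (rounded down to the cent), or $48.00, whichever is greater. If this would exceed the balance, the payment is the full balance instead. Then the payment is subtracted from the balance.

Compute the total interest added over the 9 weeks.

Week 1: opening $947.64; interest $18.95 → $966.59; payment $289.97; balance $676.62
Week 2: opening $676.62; interest $13.53 → $690.15; payment $207.04; balance $483.11
Week 3: opening $483.11; interest $9.66 → $492.77; payment $147.83; balance $344.94
Week 4: opening $344.94; interest $6.89 → $351.83; payment $105.54; balance $246.29
Week 5: opening $246.29; interest $4.92 → $251.21; payment $75.36; balance $175.85
Week 6: opening $175.85; interest $3.51 → $179.36; payment $53.80; balance $125.56
Week 7: opening $125.56; interest $2.51 → $128.07; payment $48.00; balance $80.07
Week 8: opening $80.07; interest $1.60 → $81.67; payment $48.00; balance $33.67
Week 9: opening $33.67; interest $0.67 → $34.34; payment $34.34; balance $0.00
Total interest: $18.95 + $13.53 + $9.66 + $6.89 + $4.92 + $3.51 + $2.51 + $1.60 + $0.67 = $62.24

$62.24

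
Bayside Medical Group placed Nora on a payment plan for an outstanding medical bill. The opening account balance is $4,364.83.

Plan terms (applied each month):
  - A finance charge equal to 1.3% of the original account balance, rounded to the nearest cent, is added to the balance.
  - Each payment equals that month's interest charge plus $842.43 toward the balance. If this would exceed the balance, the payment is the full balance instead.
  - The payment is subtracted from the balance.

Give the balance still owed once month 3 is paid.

$1,837.54

Month 1: $4,364.83 +$56.74 interest = $4,421.57; pay $899.17 → $3,522.40
Month 2: $3,522.40 +$56.74 interest = $3,579.14; pay $899.17 → $2,679.97
Month 3: $2,679.97 +$56.74 interest = $2,736.71; pay $899.17 → $1,837.54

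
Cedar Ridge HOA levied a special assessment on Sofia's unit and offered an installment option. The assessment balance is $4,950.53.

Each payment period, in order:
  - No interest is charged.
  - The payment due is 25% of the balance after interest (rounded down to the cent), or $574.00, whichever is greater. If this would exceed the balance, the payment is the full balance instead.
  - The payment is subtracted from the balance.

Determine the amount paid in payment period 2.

$928.22

Payment period 1: $4,950.53 − $1,237.63 → $3,712.90
Payment period 2: $3,712.90 − $928.22 → $2,784.68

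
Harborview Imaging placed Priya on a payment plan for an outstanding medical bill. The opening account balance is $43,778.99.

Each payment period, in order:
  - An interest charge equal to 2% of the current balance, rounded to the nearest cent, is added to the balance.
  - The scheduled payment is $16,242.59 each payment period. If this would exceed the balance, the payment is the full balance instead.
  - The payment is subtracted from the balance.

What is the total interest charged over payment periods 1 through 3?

$1,698.57

Payment period 1: opening $43,778.99; interest $875.58 → $44,654.57; payment $16,242.59; balance $28,411.98
Payment period 2: opening $28,411.98; interest $568.24 → $28,980.22; payment $16,242.59; balance $12,737.63
Payment period 3: opening $12,737.63; interest $254.75 → $12,992.38; payment $12,992.38; balance $0.00
Total interest: $875.58 + $568.24 + $254.75 = $1,698.57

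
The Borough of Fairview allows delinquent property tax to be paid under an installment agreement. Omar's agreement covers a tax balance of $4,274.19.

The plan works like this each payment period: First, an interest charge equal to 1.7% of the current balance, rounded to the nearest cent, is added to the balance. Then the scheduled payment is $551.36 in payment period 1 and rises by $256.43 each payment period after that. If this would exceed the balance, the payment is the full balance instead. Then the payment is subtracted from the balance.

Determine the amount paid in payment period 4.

Payment period 1: opening $4,274.19; interest $72.66 → $4,346.85; payment $551.36; balance $3,795.49
Payment period 2: opening $3,795.49; interest $64.52 → $3,860.01; payment $807.79; balance $3,052.22
Payment period 3: opening $3,052.22; interest $51.89 → $3,104.11; payment $1,064.22; balance $2,039.89
Payment period 4: opening $2,039.89; interest $34.68 → $2,074.57; payment $1,320.65; balance $753.92

$1,320.65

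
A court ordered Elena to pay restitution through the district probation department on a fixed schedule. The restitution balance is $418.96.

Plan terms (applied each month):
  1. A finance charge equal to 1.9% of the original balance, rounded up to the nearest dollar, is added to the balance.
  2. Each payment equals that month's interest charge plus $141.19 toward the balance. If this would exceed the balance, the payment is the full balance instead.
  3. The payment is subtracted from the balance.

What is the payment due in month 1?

$149.19

Month 1: $418.96 +$8.00 interest = $426.96; pay $149.19 → $277.77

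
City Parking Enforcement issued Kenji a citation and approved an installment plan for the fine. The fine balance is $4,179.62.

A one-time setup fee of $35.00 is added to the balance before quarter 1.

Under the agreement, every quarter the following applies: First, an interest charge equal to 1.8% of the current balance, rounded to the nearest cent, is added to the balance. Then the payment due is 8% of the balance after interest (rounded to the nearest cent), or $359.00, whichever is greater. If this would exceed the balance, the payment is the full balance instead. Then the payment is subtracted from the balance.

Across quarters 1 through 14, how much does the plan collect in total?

Quarter 1: $4,214.62 +$75.86 interest = $4,290.48; pay $359.00 → $3,931.48
Quarter 2: $3,931.48 +$70.77 interest = $4,002.25; pay $359.00 → $3,643.25
Quarter 3: $3,643.25 +$65.58 interest = $3,708.83; pay $359.00 → $3,349.83
Quarter 4: $3,349.83 +$60.30 interest = $3,410.13; pay $359.00 → $3,051.13
Quarter 5: $3,051.13 +$54.92 interest = $3,106.05; pay $359.00 → $2,747.05
Quarter 6: $2,747.05 +$49.45 interest = $2,796.50; pay $359.00 → $2,437.50
Quarter 7: $2,437.50 +$43.88 interest = $2,481.38; pay $359.00 → $2,122.38
Quarter 8: $2,122.38 +$38.20 interest = $2,160.58; pay $359.00 → $1,801.58
Quarter 9: $1,801.58 +$32.43 interest = $1,834.01; pay $359.00 → $1,475.01
Quarter 10: $1,475.01 +$26.55 interest = $1,501.56; pay $359.00 → $1,142.56
Quarter 11: $1,142.56 +$20.57 interest = $1,163.13; pay $359.00 → $804.13
Quarter 12: $804.13 +$14.47 interest = $818.60; pay $359.00 → $459.60
Quarter 13: $459.60 +$8.27 interest = $467.87; pay $359.00 → $108.87
Quarter 14: $108.87 +$1.96 interest = $110.83; pay $110.83 → $0.00
Total paid: $4,777.83

$4,777.83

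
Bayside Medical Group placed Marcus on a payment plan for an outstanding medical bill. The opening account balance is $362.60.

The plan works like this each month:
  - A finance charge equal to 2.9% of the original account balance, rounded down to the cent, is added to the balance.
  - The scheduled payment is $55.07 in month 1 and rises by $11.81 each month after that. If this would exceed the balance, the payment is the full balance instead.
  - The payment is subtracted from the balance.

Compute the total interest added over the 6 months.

# | Opening | Interest | Payment | End bal
1 | $362.60 | $10.51 | $55.07 | $318.04
2 | $318.04 | $10.51 | $66.88 | $261.67
3 | $261.67 | $10.51 | $78.69 | $193.49
4 | $193.49 | $10.51 | $90.50 | $113.50
5 | $113.50 | $10.51 | $102.31 | $21.70
6 | $21.70 | $10.51 | $32.21 | $0.00
Total interest: $10.51 + $10.51 + $10.51 + $10.51 + $10.51 + $10.51 = $63.06

$63.06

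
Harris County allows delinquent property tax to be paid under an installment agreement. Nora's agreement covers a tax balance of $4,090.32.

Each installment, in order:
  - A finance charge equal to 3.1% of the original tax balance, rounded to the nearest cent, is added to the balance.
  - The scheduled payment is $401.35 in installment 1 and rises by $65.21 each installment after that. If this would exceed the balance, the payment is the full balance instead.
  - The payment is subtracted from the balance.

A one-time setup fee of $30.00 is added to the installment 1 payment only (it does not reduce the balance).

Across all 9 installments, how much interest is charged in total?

$1,141.20

Installment 1: opening $4,090.32; interest $126.80 → $4,217.12; payment $401.35 (+ $30.00 fee); balance $3,815.77
Installment 2: opening $3,815.77; interest $126.80 → $3,942.57; payment $466.56; balance $3,476.01
Installment 3: opening $3,476.01; interest $126.80 → $3,602.81; payment $531.77; balance $3,071.04
Installment 4: opening $3,071.04; interest $126.80 → $3,197.84; payment $596.98; balance $2,600.86
Installment 5: opening $2,600.86; interest $126.80 → $2,727.66; payment $662.19; balance $2,065.47
Installment 6: opening $2,065.47; interest $126.80 → $2,192.27; payment $727.40; balance $1,464.87
Installment 7: opening $1,464.87; interest $126.80 → $1,591.67; payment $792.61; balance $799.06
Installment 8: opening $799.06; interest $126.80 → $925.86; payment $857.82; balance $68.04
Installment 9: opening $68.04; interest $126.80 → $194.84; payment $194.84; balance $0.00
Total interest: $126.80 + $126.80 + $126.80 + $126.80 + $126.80 + $126.80 + $126.80 + $126.80 + $126.80 = $1,141.20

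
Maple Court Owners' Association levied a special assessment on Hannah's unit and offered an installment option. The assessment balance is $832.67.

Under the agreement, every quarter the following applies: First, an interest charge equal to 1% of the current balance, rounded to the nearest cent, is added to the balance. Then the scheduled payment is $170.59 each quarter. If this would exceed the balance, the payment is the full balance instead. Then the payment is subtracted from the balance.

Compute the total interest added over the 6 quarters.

$25.30

Quarter 1: opening $832.67; interest $8.33 → $841.00; payment $170.59; balance $670.41
Quarter 2: opening $670.41; interest $6.70 → $677.11; payment $170.59; balance $506.52
Quarter 3: opening $506.52; interest $5.07 → $511.59; payment $170.59; balance $341.00
Quarter 4: opening $341.00; interest $3.41 → $344.41; payment $170.59; balance $173.82
Quarter 5: opening $173.82; interest $1.74 → $175.56; payment $170.59; balance $4.97
Quarter 6: opening $4.97; interest $0.05 → $5.02; payment $5.02; balance $0.00
Total interest: $8.33 + $6.70 + $5.07 + $3.41 + $1.74 + $0.05 = $25.30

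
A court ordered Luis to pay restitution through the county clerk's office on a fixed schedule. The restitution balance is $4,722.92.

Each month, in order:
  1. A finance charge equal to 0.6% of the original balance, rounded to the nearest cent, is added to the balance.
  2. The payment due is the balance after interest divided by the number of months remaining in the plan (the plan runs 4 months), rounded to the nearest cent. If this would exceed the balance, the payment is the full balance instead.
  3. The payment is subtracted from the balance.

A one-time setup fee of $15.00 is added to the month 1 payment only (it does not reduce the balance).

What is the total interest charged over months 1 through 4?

$113.36

Month 1: $4,722.92 +$28.34 interest = $4,751.26; pay $1,187.82 (+ $15.00 fee) → $3,563.44
Month 2: $3,563.44 +$28.34 interest = $3,591.78; pay $1,197.26 → $2,394.52
Month 3: $2,394.52 +$28.34 interest = $2,422.86; pay $1,211.43 → $1,211.43
Month 4: $1,211.43 +$28.34 interest = $1,239.77; pay $1,239.77 → $0.00
Total interest: $28.34 + $28.34 + $28.34 + $28.34 = $113.36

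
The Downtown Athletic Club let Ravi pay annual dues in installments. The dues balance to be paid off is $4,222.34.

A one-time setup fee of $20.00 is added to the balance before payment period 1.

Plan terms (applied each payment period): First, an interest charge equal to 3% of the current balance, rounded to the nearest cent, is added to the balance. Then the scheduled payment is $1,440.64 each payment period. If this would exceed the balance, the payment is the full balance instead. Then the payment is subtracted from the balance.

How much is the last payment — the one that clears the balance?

$188.34

Payment period 1: opening $4,242.34; interest $127.27 → $4,369.61; payment $1,440.64; balance $2,928.97
Payment period 2: opening $2,928.97; interest $87.87 → $3,016.84; payment $1,440.64; balance $1,576.20
Payment period 3: opening $1,576.20; interest $47.29 → $1,623.49; payment $1,440.64; balance $182.85
Payment period 4: opening $182.85; interest $5.49 → $188.34; payment $188.34; balance $0.00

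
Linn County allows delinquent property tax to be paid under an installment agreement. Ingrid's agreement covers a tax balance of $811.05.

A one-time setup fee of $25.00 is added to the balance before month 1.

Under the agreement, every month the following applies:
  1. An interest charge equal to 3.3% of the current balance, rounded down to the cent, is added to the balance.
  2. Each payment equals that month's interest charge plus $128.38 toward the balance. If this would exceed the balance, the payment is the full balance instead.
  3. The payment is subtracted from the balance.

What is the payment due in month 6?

Month 1: opening $836.05; interest $27.58 → $863.63; payment $155.96; balance $707.67
Month 2: opening $707.67; interest $23.35 → $731.02; payment $151.73; balance $579.29
Month 3: opening $579.29; interest $19.11 → $598.40; payment $147.49; balance $450.91
Month 4: opening $450.91; interest $14.88 → $465.79; payment $143.26; balance $322.53
Month 5: opening $322.53; interest $10.64 → $333.17; payment $139.02; balance $194.15
Month 6: opening $194.15; interest $6.40 → $200.55; payment $134.78; balance $65.77

$134.78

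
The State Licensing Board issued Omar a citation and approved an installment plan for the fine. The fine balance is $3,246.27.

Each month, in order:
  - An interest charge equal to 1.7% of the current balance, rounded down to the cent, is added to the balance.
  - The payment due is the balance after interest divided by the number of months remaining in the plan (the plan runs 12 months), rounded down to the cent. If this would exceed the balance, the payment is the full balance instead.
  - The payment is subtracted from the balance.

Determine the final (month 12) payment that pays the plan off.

$331.16

Month 1: opening $3,246.27; interest $55.18 → $3,301.45; payment $275.12; balance $3,026.33
Month 2: opening $3,026.33; interest $51.44 → $3,077.77; payment $279.79; balance $2,797.98
Month 3: opening $2,797.98; interest $47.56 → $2,845.54; payment $284.55; balance $2,560.99
Month 4: opening $2,560.99; interest $43.53 → $2,604.52; payment $289.39; balance $2,315.13
Month 5: opening $2,315.13; interest $39.35 → $2,354.48; payment $294.31; balance $2,060.17
Month 6: opening $2,060.17; interest $35.02 → $2,095.19; payment $299.31; balance $1,795.88
Month 7: opening $1,795.88; interest $30.52 → $1,826.40; payment $304.40; balance $1,522.00
Month 8: opening $1,522.00; interest $25.87 → $1,547.87; payment $309.57; balance $1,238.30
Month 9: opening $1,238.30; interest $21.05 → $1,259.35; payment $314.83; balance $944.52
Month 10: opening $944.52; interest $16.05 → $960.57; payment $320.19; balance $640.38
Month 11: opening $640.38; interest $10.88 → $651.26; payment $325.63; balance $325.63
Month 12: opening $325.63; interest $5.53 → $331.16; payment $331.16; balance $0.00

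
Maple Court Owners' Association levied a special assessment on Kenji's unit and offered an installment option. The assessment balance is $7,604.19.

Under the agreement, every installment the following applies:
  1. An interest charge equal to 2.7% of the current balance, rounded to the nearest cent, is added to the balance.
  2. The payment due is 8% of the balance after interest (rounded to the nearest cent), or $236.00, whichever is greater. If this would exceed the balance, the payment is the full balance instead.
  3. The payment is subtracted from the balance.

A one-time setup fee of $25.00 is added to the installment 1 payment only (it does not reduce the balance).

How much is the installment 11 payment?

$354.24

Installment 1: opening $7,604.19; interest $205.31 → $7,809.50; payment $624.76 (+ $25.00 fee); balance $7,184.74
Installment 2: opening $7,184.74; interest $193.99 → $7,378.73; payment $590.30; balance $6,788.43
Installment 3: opening $6,788.43; interest $183.29 → $6,971.72; payment $557.74; balance $6,413.98
Installment 4: opening $6,413.98; interest $173.18 → $6,587.16; payment $526.97; balance $6,060.19
Installment 5: opening $6,060.19; interest $163.63 → $6,223.82; payment $497.91; balance $5,725.91
Installment 6: opening $5,725.91; interest $154.60 → $5,880.51; payment $470.44; balance $5,410.07
Installment 7: opening $5,410.07; interest $146.07 → $5,556.14; payment $444.49; balance $5,111.65
Installment 8: opening $5,111.65; interest $138.01 → $5,249.66; payment $419.97; balance $4,829.69
Installment 9: opening $4,829.69; interest $130.40 → $4,960.09; payment $396.81; balance $4,563.28
Installment 10: opening $4,563.28; interest $123.21 → $4,686.49; payment $374.92; balance $4,311.57
Installment 11: opening $4,311.57; interest $116.41 → $4,427.98; payment $354.24; balance $4,073.74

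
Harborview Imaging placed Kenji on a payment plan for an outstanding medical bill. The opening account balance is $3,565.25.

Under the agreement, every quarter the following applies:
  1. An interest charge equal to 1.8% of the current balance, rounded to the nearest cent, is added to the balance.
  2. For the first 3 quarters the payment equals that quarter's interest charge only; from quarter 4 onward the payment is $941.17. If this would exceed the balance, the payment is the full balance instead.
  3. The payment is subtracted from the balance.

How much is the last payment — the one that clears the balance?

Quarter 1: $3,565.25 +$64.17 interest = $3,629.42; pay $64.17 → $3,565.25
Quarter 2: $3,565.25 +$64.17 interest = $3,629.42; pay $64.17 → $3,565.25
Quarter 3: $3,565.25 +$64.17 interest = $3,629.42; pay $64.17 → $3,565.25
Quarter 4: $3,565.25 +$64.17 interest = $3,629.42; pay $941.17 → $2,688.25
Quarter 5: $2,688.25 +$48.39 interest = $2,736.64; pay $941.17 → $1,795.47
Quarter 6: $1,795.47 +$32.32 interest = $1,827.79; pay $941.17 → $886.62
Quarter 7: $886.62 +$15.96 interest = $902.58; pay $902.58 → $0.00

$902.58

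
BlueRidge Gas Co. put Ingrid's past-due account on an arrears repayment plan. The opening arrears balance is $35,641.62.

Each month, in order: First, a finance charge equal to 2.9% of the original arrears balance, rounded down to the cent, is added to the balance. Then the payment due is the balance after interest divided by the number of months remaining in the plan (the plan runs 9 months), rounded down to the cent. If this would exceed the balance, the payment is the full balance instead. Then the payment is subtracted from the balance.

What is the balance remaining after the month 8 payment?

Month 1: opening $35,641.62; interest $1,033.60 → $36,675.22; payment $4,075.02; balance $32,600.20
Month 2: opening $32,600.20; interest $1,033.60 → $33,633.80; payment $4,204.22; balance $29,429.58
Month 3: opening $29,429.58; interest $1,033.60 → $30,463.18; payment $4,351.88; balance $26,111.30
Month 4: opening $26,111.30; interest $1,033.60 → $27,144.90; payment $4,524.15; balance $22,620.75
Month 5: opening $22,620.75; interest $1,033.60 → $23,654.35; payment $4,730.87; balance $18,923.48
Month 6: opening $18,923.48; interest $1,033.60 → $19,957.08; payment $4,989.27; balance $14,967.81
Month 7: opening $14,967.81; interest $1,033.60 → $16,001.41; payment $5,333.80; balance $10,667.61
Month 8: opening $10,667.61; interest $1,033.60 → $11,701.21; payment $5,850.60; balance $5,850.61

$5,850.61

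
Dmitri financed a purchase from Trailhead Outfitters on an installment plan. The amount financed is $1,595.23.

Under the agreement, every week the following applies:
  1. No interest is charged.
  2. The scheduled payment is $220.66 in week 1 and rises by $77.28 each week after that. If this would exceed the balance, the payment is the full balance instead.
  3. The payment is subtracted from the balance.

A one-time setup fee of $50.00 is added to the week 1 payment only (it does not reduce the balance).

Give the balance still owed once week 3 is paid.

Week 1: $1,595.23 − $220.66 (+ $50.00 fee) → $1,374.57
Week 2: $1,374.57 − $297.94 → $1,076.63
Week 3: $1,076.63 − $375.22 → $701.41

$701.41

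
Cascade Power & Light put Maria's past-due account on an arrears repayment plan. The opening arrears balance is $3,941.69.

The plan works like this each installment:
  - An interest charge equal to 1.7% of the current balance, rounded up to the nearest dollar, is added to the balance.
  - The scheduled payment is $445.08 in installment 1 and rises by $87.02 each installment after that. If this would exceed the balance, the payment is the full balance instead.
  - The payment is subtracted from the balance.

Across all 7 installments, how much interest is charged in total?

Installment 1: $3,941.69 +$68.00 interest = $4,009.69; pay $445.08 → $3,564.61
Installment 2: $3,564.61 +$61.00 interest = $3,625.61; pay $532.10 → $3,093.51
Installment 3: $3,093.51 +$53.00 interest = $3,146.51; pay $619.12 → $2,527.39
Installment 4: $2,527.39 +$43.00 interest = $2,570.39; pay $706.14 → $1,864.25
Installment 5: $1,864.25 +$32.00 interest = $1,896.25; pay $793.16 → $1,103.09
Installment 6: $1,103.09 +$19.00 interest = $1,122.09; pay $880.18 → $241.91
Installment 7: $241.91 +$5.00 interest = $246.91; pay $246.91 → $0.00
Total interest: $68.00 + $61.00 + $53.00 + $43.00 + $32.00 + $19.00 + $5.00 = $281.00

$281.00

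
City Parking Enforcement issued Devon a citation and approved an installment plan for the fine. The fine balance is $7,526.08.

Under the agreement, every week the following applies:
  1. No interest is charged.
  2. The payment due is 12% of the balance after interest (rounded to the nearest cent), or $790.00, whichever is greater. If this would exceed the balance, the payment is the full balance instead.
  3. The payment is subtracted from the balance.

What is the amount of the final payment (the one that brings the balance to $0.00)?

$298.20

Week 1: opening $7,526.08; payment $903.13; balance $6,622.95
Week 2: opening $6,622.95; payment $794.75; balance $5,828.20
Week 3: opening $5,828.20; payment $790.00; balance $5,038.20
Week 4: opening $5,038.20; payment $790.00; balance $4,248.20
Week 5: opening $4,248.20; payment $790.00; balance $3,458.20
Week 6: opening $3,458.20; payment $790.00; balance $2,668.20
Week 7: opening $2,668.20; payment $790.00; balance $1,878.20
Week 8: opening $1,878.20; payment $790.00; balance $1,088.20
Week 9: opening $1,088.20; payment $790.00; balance $298.20
Week 10: opening $298.20; payment $298.20; balance $0.00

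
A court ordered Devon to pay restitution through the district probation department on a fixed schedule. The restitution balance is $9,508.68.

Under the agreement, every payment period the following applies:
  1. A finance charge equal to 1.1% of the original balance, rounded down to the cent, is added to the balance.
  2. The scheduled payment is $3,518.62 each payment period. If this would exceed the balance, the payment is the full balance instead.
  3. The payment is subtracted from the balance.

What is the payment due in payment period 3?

Payment period 1: $9,508.68 +$104.59 interest = $9,613.27; pay $3,518.62 → $6,094.65
Payment period 2: $6,094.65 +$104.59 interest = $6,199.24; pay $3,518.62 → $2,680.62
Payment period 3: $2,680.62 +$104.59 interest = $2,785.21; pay $2,785.21 → $0.00

$2,785.21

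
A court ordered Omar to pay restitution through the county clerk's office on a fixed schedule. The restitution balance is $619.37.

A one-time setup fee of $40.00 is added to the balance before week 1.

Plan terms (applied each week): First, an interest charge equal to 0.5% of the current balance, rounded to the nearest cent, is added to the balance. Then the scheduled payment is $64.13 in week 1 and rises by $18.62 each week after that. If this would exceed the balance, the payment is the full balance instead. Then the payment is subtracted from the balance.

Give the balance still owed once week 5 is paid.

$165.01

Week 1: $659.37 +$3.30 interest = $662.67; pay $64.13 → $598.54
Week 2: $598.54 +$2.99 interest = $601.53; pay $82.75 → $518.78
Week 3: $518.78 +$2.59 interest = $521.37; pay $101.37 → $420.00
Week 4: $420.00 +$2.10 interest = $422.10; pay $119.99 → $302.11
Week 5: $302.11 +$1.51 interest = $303.62; pay $138.61 → $165.01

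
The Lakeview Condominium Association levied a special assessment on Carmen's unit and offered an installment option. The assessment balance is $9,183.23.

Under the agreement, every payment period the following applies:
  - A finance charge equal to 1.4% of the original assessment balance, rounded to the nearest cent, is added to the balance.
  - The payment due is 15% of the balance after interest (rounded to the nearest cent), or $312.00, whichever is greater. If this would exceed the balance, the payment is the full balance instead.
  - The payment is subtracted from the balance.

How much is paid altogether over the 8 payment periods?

Payment period 1: $9,183.23 +$128.57 interest = $9,311.80; pay $1,396.77 → $7,915.03
Payment period 2: $7,915.03 +$128.57 interest = $8,043.60; pay $1,206.54 → $6,837.06
Payment period 3: $6,837.06 +$128.57 interest = $6,965.63; pay $1,044.84 → $5,920.79
Payment period 4: $5,920.79 +$128.57 interest = $6,049.36; pay $907.40 → $5,141.96
Payment period 5: $5,141.96 +$128.57 interest = $5,270.53; pay $790.58 → $4,479.95
Payment period 6: $4,479.95 +$128.57 interest = $4,608.52; pay $691.28 → $3,917.24
Payment period 7: $3,917.24 +$128.57 interest = $4,045.81; pay $606.87 → $3,438.94
Payment period 8: $3,438.94 +$128.57 interest = $3,567.51; pay $535.13 → $3,032.38
Total paid: $7,179.41

$7,179.41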